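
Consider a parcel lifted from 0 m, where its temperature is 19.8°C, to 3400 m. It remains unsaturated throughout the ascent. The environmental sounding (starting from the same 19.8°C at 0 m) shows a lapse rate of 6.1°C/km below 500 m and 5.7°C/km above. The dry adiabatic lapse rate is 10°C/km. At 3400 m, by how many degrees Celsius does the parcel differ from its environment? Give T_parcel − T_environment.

-14.42°C (parcel cooler than environment)

Parcel:
  0 → 3400 m (dry, 10°C/km): ΔT = -10 × 3.4 = -34°C → T = -14.2°C
Environment:
  0 → 500 m (environment, lower layer, 6.1°C/km): ΔT = -6.1 × 0.5 = -3.05°C → T = 16.75°C
  500 → 3400 m (environment, upper layer, 5.7°C/km): ΔT = -5.7 × 2.9 = -16.53°C → T = 0.22°C
T_parcel − T_env = -14.2 − 0.22 = -14.42°C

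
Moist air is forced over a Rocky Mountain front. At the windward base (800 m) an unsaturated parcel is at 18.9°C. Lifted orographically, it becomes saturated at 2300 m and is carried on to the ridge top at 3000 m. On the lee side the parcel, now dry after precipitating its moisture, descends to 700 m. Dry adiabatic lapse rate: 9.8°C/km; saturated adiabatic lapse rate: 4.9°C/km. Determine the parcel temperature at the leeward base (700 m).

From 800 m to 2300 m (dry): cools by 9.8 × 1.5 = 14.7°C, giving 4.2°C.
From 2300 m to 3000 m (saturated): cools by 4.9 × 0.7 = 3.43°C, giving 0.77°C.
From 3000 m to 700 m (dry descent): warms by 9.8 × 2.3 = 22.54°C, giving 23.31°C.

23.31°C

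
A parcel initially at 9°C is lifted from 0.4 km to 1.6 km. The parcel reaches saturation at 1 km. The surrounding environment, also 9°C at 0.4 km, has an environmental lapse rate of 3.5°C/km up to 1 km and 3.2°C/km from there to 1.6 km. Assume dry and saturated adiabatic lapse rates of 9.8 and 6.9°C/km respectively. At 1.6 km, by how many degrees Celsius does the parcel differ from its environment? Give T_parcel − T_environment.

-6°C (parcel cooler than environment)

Parcel:
  400 → 1000 m (dry, 9.8°C/km): ΔT = -9.8 × 0.6 = -5.88°C → T = 3.12°C
  1000 → 1600 m (saturated, 6.9°C/km): ΔT = -6.9 × 0.6 = -4.14°C → T = -1.02°C
Environment:
  400 → 1000 m (environment, lower layer, 3.5°C/km): ΔT = -3.5 × 0.6 = -2.1°C → T = 6.9°C
  1000 → 1600 m (environment, upper layer, 3.2°C/km): ΔT = -3.2 × 0.6 = -1.92°C → T = 4.98°C
T_parcel − T_env = -1.02 − 4.98 = -6°C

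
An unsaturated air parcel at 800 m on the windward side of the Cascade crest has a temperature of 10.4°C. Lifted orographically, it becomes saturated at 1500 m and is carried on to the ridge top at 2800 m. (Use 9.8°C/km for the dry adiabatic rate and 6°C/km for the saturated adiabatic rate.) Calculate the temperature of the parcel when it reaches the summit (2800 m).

800 → 1500 m (dry, 9.8°C/km): ΔT = -9.8 × 0.7 = -6.86°C → T = 3.54°C
1500 → 2800 m (saturated, 6°C/km): ΔT = -6 × 1.3 = -7.8°C → T = -4.26°C

-4.26°C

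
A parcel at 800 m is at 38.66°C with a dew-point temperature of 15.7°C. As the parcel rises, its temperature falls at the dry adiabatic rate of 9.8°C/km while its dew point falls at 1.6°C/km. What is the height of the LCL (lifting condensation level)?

T and T_d converge at 9.8 − 1.6 = 8.2°C per km
Height above start = (38.66 − 15.7) / 8.2 = 2.8 km
LCL altitude = 800 m + 2800 m = 3600 m

3600 m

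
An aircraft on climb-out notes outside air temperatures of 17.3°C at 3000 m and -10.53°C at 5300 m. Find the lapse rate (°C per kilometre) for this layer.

Γ = −ΔT/Δz = (17.3 − (-10.53)) / (5300 − 3000) m
  = 27.83°C / 2.3 km = 12.1°C/km

12.1°C/km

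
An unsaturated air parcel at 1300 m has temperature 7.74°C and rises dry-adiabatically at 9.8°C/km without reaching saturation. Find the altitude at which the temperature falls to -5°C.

2600 m

Height above start = (7.74 − (-5)) / 9.8 = 1.3 km
Altitude = 1300 m + 1300 m = 2600 m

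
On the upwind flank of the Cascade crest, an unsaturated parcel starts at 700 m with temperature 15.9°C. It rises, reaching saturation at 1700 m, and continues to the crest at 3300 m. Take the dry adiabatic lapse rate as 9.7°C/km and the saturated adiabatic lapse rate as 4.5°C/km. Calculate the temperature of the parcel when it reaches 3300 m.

From 700 m to 1700 m (dry): cools by 9.7 × 1 = 9.7°C, giving 6.2°C.
From 1700 m to 3300 m (saturated): cools by 4.5 × 1.6 = 7.2°C, giving -1°C.

-1°C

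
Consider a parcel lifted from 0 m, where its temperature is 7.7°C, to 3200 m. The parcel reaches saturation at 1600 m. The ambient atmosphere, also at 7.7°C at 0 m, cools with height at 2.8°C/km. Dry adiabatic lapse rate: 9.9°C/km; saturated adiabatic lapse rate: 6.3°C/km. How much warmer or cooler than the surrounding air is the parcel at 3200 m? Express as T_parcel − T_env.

-16.96°C (parcel cooler than environment)

Parcel:
  0 → 1600 m (dry, 9.9°C/km): ΔT = -9.9 × 1.6 = -15.84°C → T = -8.14°C
  1600 → 3200 m (saturated, 6.3°C/km): ΔT = -6.3 × 1.6 = -10.08°C → T = -18.22°C
Environment:
  0 → 3200 m (environment, 2.8°C/km): ΔT = -2.8 × 3.2 = -8.96°C → T = -1.26°C
T_parcel − T_env = -18.22 − (-1.26) = -16.96°C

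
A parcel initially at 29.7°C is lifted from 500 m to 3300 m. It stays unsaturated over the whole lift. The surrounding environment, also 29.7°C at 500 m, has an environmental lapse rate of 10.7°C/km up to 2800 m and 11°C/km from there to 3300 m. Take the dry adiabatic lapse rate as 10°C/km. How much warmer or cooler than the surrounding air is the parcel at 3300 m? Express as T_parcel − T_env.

+2.11°C (parcel warmer than environment)

Parcel:
  500–3300 m, dry: Δz = 2.8 km ⇒ ΔT = -28°C; T = 1.7°C
Environment:
  500–2800 m, environment, lower layer: Δz = 2.3 km ⇒ ΔT = -24.61°C; T = 5.09°C
  2800–3300 m, environment, upper layer: Δz = 0.5 km ⇒ ΔT = -5.5°C; T = -0.41°C
T_parcel − T_env = 1.7 − (-0.41) = +2.11°C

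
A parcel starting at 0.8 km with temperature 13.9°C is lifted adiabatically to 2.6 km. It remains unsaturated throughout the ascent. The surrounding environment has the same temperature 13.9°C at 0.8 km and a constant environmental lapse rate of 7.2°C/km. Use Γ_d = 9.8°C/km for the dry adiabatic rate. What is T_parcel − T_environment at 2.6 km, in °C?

-4.68°C (parcel cooler than environment)

Parcel:
  800 → 2600 m (dry, 9.8°C/km): ΔT = -9.8 × 1.8 = -17.64°C → T = -3.74°C
Environment:
  800 → 2600 m (environment, 7.2°C/km): ΔT = -7.2 × 1.8 = -12.96°C → T = 0.94°C
T_parcel − T_env = -3.74 − 0.94 = -4.68°C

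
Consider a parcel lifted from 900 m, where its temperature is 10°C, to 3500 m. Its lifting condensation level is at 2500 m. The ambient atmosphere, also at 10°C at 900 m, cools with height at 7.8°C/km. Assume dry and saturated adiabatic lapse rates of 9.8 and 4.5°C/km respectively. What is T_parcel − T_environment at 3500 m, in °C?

+0.1°C (parcel warmer than environment)

Parcel:
  900 → 2500 m (dry, 9.8°C/km): ΔT = -9.8 × 1.6 = -15.68°C → T = -5.68°C
  2500 → 3500 m (saturated, 4.5°C/km): ΔT = -4.5 × 1 = -4.5°C → T = -10.18°C
Environment:
  900 → 3500 m (environment, 7.8°C/km): ΔT = -7.8 × 2.6 = -20.28°C → T = -10.28°C
T_parcel − T_env = -10.18 − (-10.28) = +0.1°C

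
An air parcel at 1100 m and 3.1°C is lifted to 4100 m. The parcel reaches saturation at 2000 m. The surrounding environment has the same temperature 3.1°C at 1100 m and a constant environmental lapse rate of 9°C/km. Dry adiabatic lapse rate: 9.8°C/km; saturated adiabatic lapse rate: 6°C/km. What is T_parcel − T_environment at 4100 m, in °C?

Parcel:
  1100 → 2000 m (dry, 9.8°C/km): ΔT = -9.8 × 0.9 = -8.82°C → T = -5.72°C
  2000 → 4100 m (saturated, 6°C/km): ΔT = -6 × 2.1 = -12.6°C → T = -18.32°C
Environment:
  1100 → 4100 m (environment, 9°C/km): ΔT = -9 × 3 = -27°C → T = -23.9°C
T_parcel − T_env = -18.32 − (-23.9) = +5.58°C

+5.58°C (parcel warmer than environment)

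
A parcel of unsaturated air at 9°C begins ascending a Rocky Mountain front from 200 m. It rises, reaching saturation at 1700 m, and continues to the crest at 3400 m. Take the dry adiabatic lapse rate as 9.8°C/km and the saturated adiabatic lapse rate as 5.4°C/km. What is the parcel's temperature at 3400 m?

-14.88°C

From 200 m to 1700 m (dry): cools by 9.8 × 1.5 = 14.7°C, giving -5.7°C.
From 1700 m to 3400 m (saturated): cools by 5.4 × 1.7 = 9.18°C, giving -14.88°C.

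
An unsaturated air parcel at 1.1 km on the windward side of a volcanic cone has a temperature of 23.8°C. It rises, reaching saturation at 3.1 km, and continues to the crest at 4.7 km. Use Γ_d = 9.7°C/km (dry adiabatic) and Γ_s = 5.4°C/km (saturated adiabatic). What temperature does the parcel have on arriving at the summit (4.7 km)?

1100–3100 m, dry: Δz = 2 km ⇒ ΔT = -19.4°C; T = 4.4°C
3100–4700 m, saturated: Δz = 1.6 km ⇒ ΔT = -8.64°C; T = -4.24°C

-4.24°C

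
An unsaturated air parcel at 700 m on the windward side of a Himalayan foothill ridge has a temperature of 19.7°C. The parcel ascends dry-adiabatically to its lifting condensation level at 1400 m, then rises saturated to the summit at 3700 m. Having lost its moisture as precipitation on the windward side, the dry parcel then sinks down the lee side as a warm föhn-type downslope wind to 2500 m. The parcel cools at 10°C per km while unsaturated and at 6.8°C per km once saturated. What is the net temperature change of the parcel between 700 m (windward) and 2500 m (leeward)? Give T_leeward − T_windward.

-10.64°C

700 → 1400 m (dry, 10°C/km): ΔT = -10 × 0.7 = -7°C → T = 12.7°C
1400 → 3700 m (saturated, 6.8°C/km): ΔT = -6.8 × 2.3 = -15.64°C → T = -2.94°C
3700 → 2500 m (dry descent, 10°C/km): ΔT = +10 × 1.2 = +12°C → T = 9.06°C
Net change vs windward start: 9.06 − 19.7 = -10.64°C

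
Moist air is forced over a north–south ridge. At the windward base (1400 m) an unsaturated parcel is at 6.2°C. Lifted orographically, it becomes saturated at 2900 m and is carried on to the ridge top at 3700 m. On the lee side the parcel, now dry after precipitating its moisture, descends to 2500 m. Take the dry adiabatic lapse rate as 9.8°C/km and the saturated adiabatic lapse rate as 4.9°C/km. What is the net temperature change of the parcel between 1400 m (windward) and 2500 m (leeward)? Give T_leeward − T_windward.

-6.86°C

Dry to 2900 m: -9.8 × 1.5 km = -14.7°C, so T = -8.5°C.
Saturated to 3700 m: -4.9 × 0.8 km = -3.92°C, so T = -12.42°C.
Dry descent to 2500 m: +9.8 × 1.2 km = +11.76°C, so T = -0.66°C.
Net change vs windward start: -0.66 − 6.2 = -6.86°C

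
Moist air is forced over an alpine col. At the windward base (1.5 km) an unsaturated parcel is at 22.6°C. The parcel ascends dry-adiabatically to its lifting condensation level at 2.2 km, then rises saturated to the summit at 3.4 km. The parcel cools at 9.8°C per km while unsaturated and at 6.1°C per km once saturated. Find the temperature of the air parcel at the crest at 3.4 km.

1500 → 2200 m (dry, 9.8°C/km): ΔT = -9.8 × 0.7 = -6.86°C → T = 15.74°C
2200 → 3400 m (saturated, 6.1°C/km): ΔT = -6.1 × 1.2 = -7.32°C → T = 8.42°C

8.42°C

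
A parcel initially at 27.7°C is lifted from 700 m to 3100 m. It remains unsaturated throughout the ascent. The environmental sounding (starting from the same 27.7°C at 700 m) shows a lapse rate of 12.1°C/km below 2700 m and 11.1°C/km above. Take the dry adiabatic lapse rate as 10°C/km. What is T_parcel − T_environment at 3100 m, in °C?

Parcel:
  From 700 m to 3100 m (dry): cools by 10 × 2.4 = 24°C, giving 3.7°C.
Environment:
  From 700 m to 2700 m (environment, lower layer): cools by 12.1 × 2 = 24.2°C, giving 3.5°C.
  From 2700 m to 3100 m (environment, upper layer): cools by 11.1 × 0.4 = 4.44°C, giving -0.94°C.
T_parcel − T_env = 3.7 − (-0.94) = +4.64°C

+4.64°C (parcel warmer than environment)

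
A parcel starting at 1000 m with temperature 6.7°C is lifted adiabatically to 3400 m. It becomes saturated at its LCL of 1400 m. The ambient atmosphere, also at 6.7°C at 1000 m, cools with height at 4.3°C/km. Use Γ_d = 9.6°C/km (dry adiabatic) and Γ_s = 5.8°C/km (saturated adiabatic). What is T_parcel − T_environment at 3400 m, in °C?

Parcel:
  1000–1400 m, dry: Δz = 0.4 km ⇒ ΔT = -3.84°C; T = 2.86°C
  1400–3400 m, saturated: Δz = 2 km ⇒ ΔT = -11.6°C; T = -8.74°C
Environment:
  1000–3400 m, environment: Δz = 2.4 km ⇒ ΔT = -10.32°C; T = -3.62°C
T_parcel − T_env = -8.74 − (-3.62) = -5.12°C

-5.12°C (parcel cooler than environment)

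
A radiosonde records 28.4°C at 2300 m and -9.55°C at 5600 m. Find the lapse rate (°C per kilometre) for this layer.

11.5°C/km

Γ = −ΔT/Δz = (28.4 − (-9.55)) / (5600 − 2300) m
  = 37.95°C / 3.3 km = 11.5°C/km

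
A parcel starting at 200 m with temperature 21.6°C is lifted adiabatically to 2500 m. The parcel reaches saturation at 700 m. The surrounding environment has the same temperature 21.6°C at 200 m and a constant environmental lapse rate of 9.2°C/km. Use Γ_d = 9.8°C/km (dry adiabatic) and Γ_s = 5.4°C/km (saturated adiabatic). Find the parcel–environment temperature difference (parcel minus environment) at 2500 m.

+6.54°C (parcel warmer than environment)

Parcel:
  Dry to 700 m: -9.8 × 0.5 km = -4.9°C, so T = 16.7°C.
  Saturated to 2500 m: -5.4 × 1.8 km = -9.72°C, so T = 6.98°C.
Environment:
  Environment to 2500 m: -9.2 × 2.3 km = -21.16°C, so T = 0.44°C.
T_parcel − T_env = 6.98 − 0.44 = +6.54°C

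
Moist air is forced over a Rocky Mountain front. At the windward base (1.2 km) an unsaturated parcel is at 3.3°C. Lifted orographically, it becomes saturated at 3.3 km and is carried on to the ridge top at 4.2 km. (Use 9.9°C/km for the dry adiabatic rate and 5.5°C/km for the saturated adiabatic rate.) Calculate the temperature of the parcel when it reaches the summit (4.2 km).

1200–3300 m, dry: Δz = 2.1 km ⇒ ΔT = -20.79°C; T = -17.49°C
3300–4200 m, saturated: Δz = 0.9 km ⇒ ΔT = -4.95°C; T = -22.44°C

-22.44°C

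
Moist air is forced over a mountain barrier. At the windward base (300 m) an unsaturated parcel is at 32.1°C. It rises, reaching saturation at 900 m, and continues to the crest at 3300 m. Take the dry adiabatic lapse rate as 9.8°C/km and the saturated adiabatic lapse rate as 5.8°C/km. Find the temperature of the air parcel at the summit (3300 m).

12.3°C

Dry to 900 m: -9.8 × 0.6 km = -5.88°C, so T = 26.22°C.
Saturated to 3300 m: -5.8 × 2.4 km = -13.92°C, so T = 12.3°C.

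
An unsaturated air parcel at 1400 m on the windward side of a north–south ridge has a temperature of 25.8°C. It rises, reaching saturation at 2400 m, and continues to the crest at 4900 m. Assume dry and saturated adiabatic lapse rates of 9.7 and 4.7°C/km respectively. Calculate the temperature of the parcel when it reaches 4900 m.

1400–2400 m, dry: Δz = 1 km ⇒ ΔT = -9.7°C; T = 16.1°C
2400–4900 m, saturated: Δz = 2.5 km ⇒ ΔT = -11.75°C; T = 4.35°C

4.35°C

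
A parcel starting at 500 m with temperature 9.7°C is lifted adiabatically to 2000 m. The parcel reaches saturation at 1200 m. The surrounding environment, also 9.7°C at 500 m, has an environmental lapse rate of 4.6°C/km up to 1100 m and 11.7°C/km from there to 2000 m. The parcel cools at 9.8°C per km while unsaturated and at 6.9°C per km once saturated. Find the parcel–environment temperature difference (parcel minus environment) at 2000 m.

+0.91°C (parcel warmer than environment)

Parcel:
  From 500 m to 1200 m (dry): cools by 9.8 × 0.7 = 6.86°C, giving 2.84°C.
  From 1200 m to 2000 m (saturated): cools by 6.9 × 0.8 = 5.52°C, giving -2.68°C.
Environment:
  From 500 m to 1100 m (environment, lower layer): cools by 4.6 × 0.6 = 2.76°C, giving 6.94°C.
  From 1100 m to 2000 m (environment, upper layer): cools by 11.7 × 0.9 = 10.53°C, giving -3.59°C.
T_parcel − T_env = -2.68 − (-3.59) = +0.91°C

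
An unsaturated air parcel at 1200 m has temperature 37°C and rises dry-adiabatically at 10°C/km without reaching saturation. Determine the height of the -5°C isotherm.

5400 m

Height above start = (37 − (-5)) / 10 = 4.2 km
Altitude = 1200 m + 4200 m = 5400 m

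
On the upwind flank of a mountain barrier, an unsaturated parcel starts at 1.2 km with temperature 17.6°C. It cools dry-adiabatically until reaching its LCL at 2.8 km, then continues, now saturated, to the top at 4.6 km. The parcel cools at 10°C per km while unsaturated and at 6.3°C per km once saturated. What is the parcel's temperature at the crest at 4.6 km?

-9.74°C

From 1200 m to 2800 m (dry): cools by 10 × 1.6 = 16°C, giving 1.6°C.
From 2800 m to 4600 m (saturated): cools by 6.3 × 1.8 = 11.34°C, giving -9.74°C.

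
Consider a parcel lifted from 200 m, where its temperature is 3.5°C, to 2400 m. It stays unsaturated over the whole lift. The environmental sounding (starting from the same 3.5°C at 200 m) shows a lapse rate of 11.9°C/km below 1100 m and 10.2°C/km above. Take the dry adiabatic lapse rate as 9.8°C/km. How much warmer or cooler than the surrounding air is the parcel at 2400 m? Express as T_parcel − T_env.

+2.41°C (parcel warmer than environment)

Parcel:
  200 → 2400 m (dry, 9.8°C/km): ΔT = -9.8 × 2.2 = -21.56°C → T = -18.06°C
Environment:
  200 → 1100 m (environment, lower layer, 11.9°C/km): ΔT = -11.9 × 0.9 = -10.71°C → T = -7.21°C
  1100 → 2400 m (environment, upper layer, 10.2°C/km): ΔT = -10.2 × 1.3 = -13.26°C → T = -20.47°C
T_parcel − T_env = -18.06 − (-20.47) = +2.41°C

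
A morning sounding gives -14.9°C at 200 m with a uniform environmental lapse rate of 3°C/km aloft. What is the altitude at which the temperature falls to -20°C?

Height above start = (-14.9 − (-20)) / 3 = 1.7 km
Altitude = 200 m + 1700 m = 1900 m

1900 m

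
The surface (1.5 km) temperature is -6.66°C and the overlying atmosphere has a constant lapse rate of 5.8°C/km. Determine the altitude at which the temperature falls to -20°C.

3.8 km

Height above start = (-6.66 − (-20)) / 5.8 = 2.3 km
Altitude = 1500 m + 2300 m = 3800 m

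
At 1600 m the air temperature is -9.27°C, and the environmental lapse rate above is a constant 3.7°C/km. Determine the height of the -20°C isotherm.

4500 m

Height above start = (-9.27 − (-20)) / 3.7 = 2.9 km
Altitude = 1600 m + 2900 m = 4500 m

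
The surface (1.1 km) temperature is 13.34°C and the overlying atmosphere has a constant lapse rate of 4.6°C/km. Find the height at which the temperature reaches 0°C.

4 km

Height above start = (13.34 − 0) / 4.6 = 2.9 km
Altitude = 1100 m + 2900 m = 4000 m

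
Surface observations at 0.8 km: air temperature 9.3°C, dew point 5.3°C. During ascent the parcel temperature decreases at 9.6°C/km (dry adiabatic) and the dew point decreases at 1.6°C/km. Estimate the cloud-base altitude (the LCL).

T and T_d converge at 9.6 − 1.6 = 8°C per km
Height above start = (9.3 − 5.3) / 8 = 0.5 km
LCL altitude = 800 m + 500 m = 1300 m

1.3 km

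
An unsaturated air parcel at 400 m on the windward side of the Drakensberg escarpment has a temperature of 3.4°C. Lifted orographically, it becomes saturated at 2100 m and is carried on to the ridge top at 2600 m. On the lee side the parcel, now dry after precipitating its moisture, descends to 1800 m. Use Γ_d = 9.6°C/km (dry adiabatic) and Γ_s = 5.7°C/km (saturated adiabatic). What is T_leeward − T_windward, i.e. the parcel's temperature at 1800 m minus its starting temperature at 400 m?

400–2100 m, dry: Δz = 1.7 km ⇒ ΔT = -16.32°C; T = -12.92°C
2100–2600 m, saturated: Δz = 0.5 km ⇒ ΔT = -2.85°C; T = -15.77°C
2600–1800 m, dry descent: Δz = 0.8 km ⇒ ΔT = +7.68°C; T = -8.09°C
Net change vs windward start: -8.09 − 3.4 = -11.49°C

-11.49°C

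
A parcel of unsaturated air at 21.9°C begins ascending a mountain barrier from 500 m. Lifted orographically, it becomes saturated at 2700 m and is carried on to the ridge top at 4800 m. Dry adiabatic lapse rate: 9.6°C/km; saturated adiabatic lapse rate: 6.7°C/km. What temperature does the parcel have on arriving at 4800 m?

-13.29°C

500 → 2700 m (dry, 9.6°C/km): ΔT = -9.6 × 2.2 = -21.12°C → T = 0.78°C
2700 → 4800 m (saturated, 6.7°C/km): ΔT = -6.7 × 2.1 = -14.07°C → T = -13.29°C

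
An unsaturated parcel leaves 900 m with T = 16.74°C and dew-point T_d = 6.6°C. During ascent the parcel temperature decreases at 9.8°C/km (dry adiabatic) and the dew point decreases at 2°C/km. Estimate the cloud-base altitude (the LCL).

2200 m

T and T_d converge at 9.8 − 2 = 7.8°C per km
Height above start = (16.74 − 6.6) / 7.8 = 1.3 km
LCL altitude = 900 m + 1300 m = 2200 m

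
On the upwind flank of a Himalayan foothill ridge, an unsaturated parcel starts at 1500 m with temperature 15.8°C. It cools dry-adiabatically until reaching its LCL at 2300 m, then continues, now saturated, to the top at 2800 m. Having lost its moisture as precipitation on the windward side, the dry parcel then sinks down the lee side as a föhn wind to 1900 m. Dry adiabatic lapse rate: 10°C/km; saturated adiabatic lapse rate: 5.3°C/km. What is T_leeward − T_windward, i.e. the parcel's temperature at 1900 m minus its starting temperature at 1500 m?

From 1500 m to 2300 m (dry): cools by 10 × 0.8 = 8°C, giving 7.8°C.
From 2300 m to 2800 m (saturated): cools by 5.3 × 0.5 = 2.65°C, giving 5.15°C.
From 2800 m to 1900 m (dry descent): warms by 10 × 0.9 = 9°C, giving 14.15°C.
Net change vs windward start: 14.15 − 15.8 = -1.65°C

-1.65°C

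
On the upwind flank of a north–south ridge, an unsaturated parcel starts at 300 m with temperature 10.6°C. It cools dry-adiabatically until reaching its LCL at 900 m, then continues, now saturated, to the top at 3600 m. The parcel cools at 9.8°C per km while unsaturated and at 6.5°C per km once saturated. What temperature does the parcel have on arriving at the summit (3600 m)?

From 300 m to 900 m (dry): cools by 9.8 × 0.6 = 5.88°C, giving 4.72°C.
From 900 m to 3600 m (saturated): cools by 6.5 × 2.7 = 17.55°C, giving -12.83°C.

-12.83°C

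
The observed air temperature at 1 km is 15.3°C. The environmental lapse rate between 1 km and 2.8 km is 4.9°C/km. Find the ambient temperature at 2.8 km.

6.48°C

From 1000 m to 2800 m (environmental): cools by 4.9 × 1.8 = 8.82°C, giving 6.48°C.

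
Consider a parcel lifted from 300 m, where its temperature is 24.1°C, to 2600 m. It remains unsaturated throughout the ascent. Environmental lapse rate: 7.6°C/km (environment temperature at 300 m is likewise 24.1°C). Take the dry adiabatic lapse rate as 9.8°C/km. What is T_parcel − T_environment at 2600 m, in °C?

Parcel:
  Dry to 2600 m: -9.8 × 2.3 km = -22.54°C, so T = 1.56°C.
Environment:
  Environment to 2600 m: -7.6 × 2.3 km = -17.48°C, so T = 6.62°C.
T_parcel − T_env = 1.56 − 6.62 = -5.06°C

-5.06°C (parcel cooler than environment)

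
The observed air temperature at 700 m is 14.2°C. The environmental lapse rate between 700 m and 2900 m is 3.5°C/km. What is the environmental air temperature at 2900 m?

Environmental to 2900 m: -3.5 × 2.2 km = -7.7°C, so T = 6.5°C.

6.5°C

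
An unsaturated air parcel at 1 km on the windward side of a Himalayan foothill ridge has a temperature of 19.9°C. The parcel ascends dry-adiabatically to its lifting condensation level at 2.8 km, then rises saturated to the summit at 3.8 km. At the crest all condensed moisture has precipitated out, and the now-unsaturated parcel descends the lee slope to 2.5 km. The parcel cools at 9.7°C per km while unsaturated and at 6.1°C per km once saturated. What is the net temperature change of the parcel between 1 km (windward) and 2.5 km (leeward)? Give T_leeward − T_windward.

1000 → 2800 m (dry, 9.7°C/km): ΔT = -9.7 × 1.8 = -17.46°C → T = 2.44°C
2800 → 3800 m (saturated, 6.1°C/km): ΔT = -6.1 × 1 = -6.1°C → T = -3.66°C
3800 → 2500 m (dry descent, 9.7°C/km): ΔT = +9.7 × 1.3 = +12.61°C → T = 8.95°C
Net change vs windward start: 8.95 − 19.9 = -10.95°C

-10.95°C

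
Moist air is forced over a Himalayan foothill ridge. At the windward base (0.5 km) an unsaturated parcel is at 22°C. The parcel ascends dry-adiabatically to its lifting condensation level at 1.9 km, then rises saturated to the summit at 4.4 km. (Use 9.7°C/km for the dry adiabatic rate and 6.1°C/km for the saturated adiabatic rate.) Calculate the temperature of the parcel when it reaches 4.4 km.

500 → 1900 m (dry, 9.7°C/km): ΔT = -9.7 × 1.4 = -13.58°C → T = 8.42°C
1900 → 4400 m (saturated, 6.1°C/km): ΔT = -6.1 × 2.5 = -15.25°C → T = -6.83°C

-6.83°C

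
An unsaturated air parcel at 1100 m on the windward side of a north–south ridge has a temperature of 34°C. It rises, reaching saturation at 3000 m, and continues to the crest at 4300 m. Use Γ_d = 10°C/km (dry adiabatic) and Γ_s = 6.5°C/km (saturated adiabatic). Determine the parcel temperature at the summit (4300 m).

From 1100 m to 3000 m (dry): cools by 10 × 1.9 = 19°C, giving 15°C.
From 3000 m to 4300 m (saturated): cools by 6.5 × 1.3 = 8.45°C, giving 6.55°C.

6.55°C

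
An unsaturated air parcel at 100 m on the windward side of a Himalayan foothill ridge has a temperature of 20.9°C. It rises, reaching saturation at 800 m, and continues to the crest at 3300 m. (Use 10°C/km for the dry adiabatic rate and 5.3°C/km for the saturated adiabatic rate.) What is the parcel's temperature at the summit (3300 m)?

0.65°C

100 → 800 m (dry, 10°C/km): ΔT = -10 × 0.7 = -7°C → T = 13.9°C
800 → 3300 m (saturated, 5.3°C/km): ΔT = -5.3 × 2.5 = -13.25°C → T = 0.65°C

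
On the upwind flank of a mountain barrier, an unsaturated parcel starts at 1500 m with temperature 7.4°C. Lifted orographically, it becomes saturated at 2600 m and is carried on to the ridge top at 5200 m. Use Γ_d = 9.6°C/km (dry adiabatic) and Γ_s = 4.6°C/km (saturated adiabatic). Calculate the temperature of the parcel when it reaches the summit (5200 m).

From 1500 m to 2600 m (dry): cools by 9.6 × 1.1 = 10.56°C, giving -3.16°C.
From 2600 m to 5200 m (saturated): cools by 4.6 × 2.6 = 11.96°C, giving -15.12°C.

-15.12°C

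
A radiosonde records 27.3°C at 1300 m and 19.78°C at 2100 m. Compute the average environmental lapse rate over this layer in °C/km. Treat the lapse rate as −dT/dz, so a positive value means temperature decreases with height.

Γ = −ΔT/Δz = (27.3 − 19.78) / (2100 − 1300) m
  = 7.52°C / 0.8 km = 9.4°C/km

9.4°C/km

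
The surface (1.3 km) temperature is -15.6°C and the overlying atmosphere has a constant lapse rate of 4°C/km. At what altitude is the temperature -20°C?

Height above start = (-15.6 − (-20)) / 4 = 1.1 km
Altitude = 1300 m + 1100 m = 2400 m

2.4 km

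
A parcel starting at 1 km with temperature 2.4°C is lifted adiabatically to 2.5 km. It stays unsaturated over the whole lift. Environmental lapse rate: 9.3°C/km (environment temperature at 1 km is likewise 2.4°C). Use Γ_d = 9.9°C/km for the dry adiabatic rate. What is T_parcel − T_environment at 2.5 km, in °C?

-0.9°C (parcel cooler than environment)

Parcel:
  1000 → 2500 m (dry, 9.9°C/km): ΔT = -9.9 × 1.5 = -14.85°C → T = -12.45°C
Environment:
  1000 → 2500 m (environment, 9.3°C/km): ΔT = -9.3 × 1.5 = -13.95°C → T = -11.55°C
T_parcel − T_env = -12.45 − (-11.55) = -0.9°C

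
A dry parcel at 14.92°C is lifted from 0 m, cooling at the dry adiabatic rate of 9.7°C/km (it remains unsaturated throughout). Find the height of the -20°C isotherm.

Height above start = (14.92 − (-20)) / 9.7 = 3.6 km
Altitude = 0 m + 3600 m = 3600 m

3600 m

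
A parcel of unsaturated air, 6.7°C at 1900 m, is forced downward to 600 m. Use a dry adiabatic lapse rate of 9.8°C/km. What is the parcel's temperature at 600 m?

Dry adiabatic to 600 m: +9.8 × 1.3 km = +12.74°C, so T = 19.44°C.

19.44°C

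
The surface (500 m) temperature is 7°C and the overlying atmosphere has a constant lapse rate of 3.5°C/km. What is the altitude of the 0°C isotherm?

2500 m

Height above start = (7 − 0) / 3.5 = 2 km
Altitude = 500 m + 2000 m = 2500 m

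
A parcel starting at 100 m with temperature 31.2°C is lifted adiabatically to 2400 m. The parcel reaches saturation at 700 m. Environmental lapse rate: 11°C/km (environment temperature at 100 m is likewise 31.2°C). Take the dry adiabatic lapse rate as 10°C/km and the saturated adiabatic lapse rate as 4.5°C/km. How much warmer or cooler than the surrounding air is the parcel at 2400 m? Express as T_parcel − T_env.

Parcel:
  100 → 700 m (dry, 10°C/km): ΔT = -10 × 0.6 = -6°C → T = 25.2°C
  700 → 2400 m (saturated, 4.5°C/km): ΔT = -4.5 × 1.7 = -7.65°C → T = 17.55°C
Environment:
  100 → 2400 m (environment, 11°C/km): ΔT = -11 × 2.3 = -25.3°C → T = 5.9°C
T_parcel − T_env = 17.55 − 5.9 = +11.65°C

+11.65°C (parcel warmer than environment)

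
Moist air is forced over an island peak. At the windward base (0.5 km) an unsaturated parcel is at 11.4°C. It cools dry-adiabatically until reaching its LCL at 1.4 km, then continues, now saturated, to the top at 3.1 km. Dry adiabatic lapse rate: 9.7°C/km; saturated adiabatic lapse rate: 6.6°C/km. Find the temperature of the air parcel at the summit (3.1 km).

-8.55°C

From 500 m to 1400 m (dry): cools by 9.7 × 0.9 = 8.73°C, giving 2.67°C.
From 1400 m to 3100 m (saturated): cools by 6.6 × 1.7 = 11.22°C, giving -8.55°C.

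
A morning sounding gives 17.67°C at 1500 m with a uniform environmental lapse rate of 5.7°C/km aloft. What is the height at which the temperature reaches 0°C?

4600 m

Height above start = (17.67 − 0) / 5.7 = 3.1 km
Altitude = 1500 m + 3100 m = 4600 m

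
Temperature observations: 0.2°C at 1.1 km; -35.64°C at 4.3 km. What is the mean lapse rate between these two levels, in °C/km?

11.2°C/km

Γ = −ΔT/Δz = (0.2 − (-35.64)) / (4300 − 1100) m
  = 35.84°C / 3.2 km = 11.2°C/km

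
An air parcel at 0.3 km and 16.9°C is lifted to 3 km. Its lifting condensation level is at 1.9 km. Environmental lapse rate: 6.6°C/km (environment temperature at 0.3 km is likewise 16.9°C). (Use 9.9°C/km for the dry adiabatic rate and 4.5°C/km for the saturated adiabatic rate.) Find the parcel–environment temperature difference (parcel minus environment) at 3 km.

Parcel:
  Dry to 1900 m: -9.9 × 1.6 km = -15.84°C, so T = 1.06°C.
  Saturated to 3000 m: -4.5 × 1.1 km = -4.95°C, so T = -3.89°C.
Environment:
  Environment to 3000 m: -6.6 × 2.7 km = -17.82°C, so T = -0.92°C.
T_parcel − T_env = -3.89 − (-0.92) = -2.97°C

-2.97°C (parcel cooler than environment)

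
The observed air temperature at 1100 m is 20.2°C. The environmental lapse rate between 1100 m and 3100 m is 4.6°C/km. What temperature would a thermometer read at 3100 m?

11°C

Environmental to 3100 m: -4.6 × 2 km = -9.2°C, so T = 11°C.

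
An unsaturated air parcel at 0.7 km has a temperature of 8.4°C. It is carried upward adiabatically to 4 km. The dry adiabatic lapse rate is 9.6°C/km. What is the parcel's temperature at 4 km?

-23.28°C

700 → 4000 m (dry adiabatic, 9.6°C/km): ΔT = -9.6 × 3.3 = -31.68°C → T = -23.28°C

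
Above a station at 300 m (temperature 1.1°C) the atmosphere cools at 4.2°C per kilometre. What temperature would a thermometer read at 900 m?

-1.42°C

Environmental to 900 m: -4.2 × 0.6 km = -2.52°C, so T = -1.42°C.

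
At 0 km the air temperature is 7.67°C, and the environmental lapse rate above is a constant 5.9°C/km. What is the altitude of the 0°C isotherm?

1.3 km

Height above start = (7.67 − 0) / 5.9 = 1.3 km
Altitude = 0 m + 1300 m = 1300 m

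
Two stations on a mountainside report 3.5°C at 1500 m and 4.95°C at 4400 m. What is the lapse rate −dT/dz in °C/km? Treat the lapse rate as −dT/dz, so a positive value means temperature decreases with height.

-0.5°C/km

Γ = −ΔT/Δz = (3.5 − 4.95) / (4400 − 1500) m
  = -1.45°C / 2.9 km = -0.5°C/km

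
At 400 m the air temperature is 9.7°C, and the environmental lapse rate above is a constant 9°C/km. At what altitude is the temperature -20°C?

3700 m

Height above start = (9.7 − (-20)) / 9 = 3.3 km
Altitude = 400 m + 3300 m = 3700 m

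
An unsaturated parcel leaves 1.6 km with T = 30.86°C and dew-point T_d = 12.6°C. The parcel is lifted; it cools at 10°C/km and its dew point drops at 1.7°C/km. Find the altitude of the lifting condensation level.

T and T_d converge at 10 − 1.7 = 8.3°C per km
Height above start = (30.86 − 12.6) / 8.3 = 2.2 km
LCL altitude = 1600 m + 2200 m = 3800 m

3.8 km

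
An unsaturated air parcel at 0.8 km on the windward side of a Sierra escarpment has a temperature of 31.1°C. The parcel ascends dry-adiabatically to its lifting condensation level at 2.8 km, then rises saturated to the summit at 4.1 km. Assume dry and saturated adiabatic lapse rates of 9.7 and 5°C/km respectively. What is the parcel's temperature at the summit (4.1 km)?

800–2800 m, dry: Δz = 2 km ⇒ ΔT = -19.4°C; T = 11.7°C
2800–4100 m, saturated: Δz = 1.3 km ⇒ ΔT = -6.5°C; T = 5.2°C

5.2°C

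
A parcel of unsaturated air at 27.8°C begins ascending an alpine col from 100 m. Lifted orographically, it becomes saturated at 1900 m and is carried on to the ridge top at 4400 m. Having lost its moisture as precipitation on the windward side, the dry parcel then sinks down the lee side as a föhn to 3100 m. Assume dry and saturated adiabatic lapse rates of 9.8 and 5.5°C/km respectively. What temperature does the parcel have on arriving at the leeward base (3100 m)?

9.15°C

100–1900 m, dry: Δz = 1.8 km ⇒ ΔT = -17.64°C; T = 10.16°C
1900–4400 m, saturated: Δz = 2.5 km ⇒ ΔT = -13.75°C; T = -3.59°C
4400–3100 m, dry descent: Δz = 1.3 km ⇒ ΔT = +12.74°C; T = 9.15°C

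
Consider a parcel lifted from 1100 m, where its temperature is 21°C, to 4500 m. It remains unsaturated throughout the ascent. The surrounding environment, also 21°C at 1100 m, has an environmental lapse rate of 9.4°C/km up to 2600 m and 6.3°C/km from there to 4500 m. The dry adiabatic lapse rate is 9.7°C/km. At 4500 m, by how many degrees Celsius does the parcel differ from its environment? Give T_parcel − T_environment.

Parcel:
  From 1100 m to 4500 m (dry): cools by 9.7 × 3.4 = 32.98°C, giving -11.98°C.
Environment:
  From 1100 m to 2600 m (environment, lower layer): cools by 9.4 × 1.5 = 14.1°C, giving 6.9°C.
  From 2600 m to 4500 m (environment, upper layer): cools by 6.3 × 1.9 = 11.97°C, giving -5.07°C.
T_parcel − T_env = -11.98 − (-5.07) = -6.91°C

-6.91°C (parcel cooler than environment)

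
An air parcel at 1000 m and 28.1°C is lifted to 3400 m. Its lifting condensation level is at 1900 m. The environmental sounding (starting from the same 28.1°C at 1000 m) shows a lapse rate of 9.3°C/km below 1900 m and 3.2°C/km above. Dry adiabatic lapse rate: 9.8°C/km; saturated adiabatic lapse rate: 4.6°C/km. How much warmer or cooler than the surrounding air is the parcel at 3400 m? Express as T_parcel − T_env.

Parcel:
  1000–1900 m, dry: Δz = 0.9 km ⇒ ΔT = -8.82°C; T = 19.28°C
  1900–3400 m, saturated: Δz = 1.5 km ⇒ ΔT = -6.9°C; T = 12.38°C
Environment:
  1000–1900 m, environment, lower layer: Δz = 0.9 km ⇒ ΔT = -8.37°C; T = 19.73°C
  1900–3400 m, environment, upper layer: Δz = 1.5 km ⇒ ΔT = -4.8°C; T = 14.93°C
T_parcel − T_env = 12.38 − 14.93 = -2.55°C

-2.55°C (parcel cooler than environment)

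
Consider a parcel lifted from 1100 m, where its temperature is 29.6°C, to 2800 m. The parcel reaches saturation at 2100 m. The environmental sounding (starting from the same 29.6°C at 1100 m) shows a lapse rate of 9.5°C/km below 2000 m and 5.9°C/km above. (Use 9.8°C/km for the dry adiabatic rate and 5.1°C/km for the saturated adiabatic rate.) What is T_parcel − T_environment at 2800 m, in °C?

Parcel:
  1100 → 2100 m (dry, 9.8°C/km): ΔT = -9.8 × 1 = -9.8°C → T = 19.8°C
  2100 → 2800 m (saturated, 5.1°C/km): ΔT = -5.1 × 0.7 = -3.57°C → T = 16.23°C
Environment:
  1100 → 2000 m (environment, lower layer, 9.5°C/km): ΔT = -9.5 × 0.9 = -8.55°C → T = 21.05°C
  2000 → 2800 m (environment, upper layer, 5.9°C/km): ΔT = -5.9 × 0.8 = -4.72°C → T = 16.33°C
T_parcel − T_env = 16.23 − 16.33 = -0.1°C

-0.1°C (parcel cooler than environment)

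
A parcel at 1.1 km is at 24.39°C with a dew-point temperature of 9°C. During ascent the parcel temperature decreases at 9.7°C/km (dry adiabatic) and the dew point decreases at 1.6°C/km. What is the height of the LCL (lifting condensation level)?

T and T_d converge at 9.7 − 1.6 = 8.1°C per km
Height above start = (24.39 − 9) / 8.1 = 1.9 km
LCL altitude = 1100 m + 1900 m = 3000 m

3 km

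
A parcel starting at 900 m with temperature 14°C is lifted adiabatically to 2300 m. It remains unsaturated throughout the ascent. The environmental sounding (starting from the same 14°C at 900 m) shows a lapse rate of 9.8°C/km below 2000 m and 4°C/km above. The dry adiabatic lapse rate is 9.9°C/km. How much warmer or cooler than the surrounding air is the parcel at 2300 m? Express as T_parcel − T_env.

-1.88°C (parcel cooler than environment)

Parcel:
  900–2300 m, dry: Δz = 1.4 km ⇒ ΔT = -13.86°C; T = 0.14°C
Environment:
  900–2000 m, environment, lower layer: Δz = 1.1 km ⇒ ΔT = -10.78°C; T = 3.22°C
  2000–2300 m, environment, upper layer: Δz = 0.3 km ⇒ ΔT = -1.2°C; T = 2.02°C
T_parcel − T_env = 0.14 − 2.02 = -1.88°C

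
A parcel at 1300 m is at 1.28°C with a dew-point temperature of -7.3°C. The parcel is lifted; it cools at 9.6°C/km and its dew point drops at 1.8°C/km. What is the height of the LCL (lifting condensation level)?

T and T_d converge at 9.6 − 1.8 = 7.8°C per km
Height above start = (1.28 − (-7.3)) / 7.8 = 1.1 km
LCL altitude = 1300 m + 1100 m = 2400 m

2400 m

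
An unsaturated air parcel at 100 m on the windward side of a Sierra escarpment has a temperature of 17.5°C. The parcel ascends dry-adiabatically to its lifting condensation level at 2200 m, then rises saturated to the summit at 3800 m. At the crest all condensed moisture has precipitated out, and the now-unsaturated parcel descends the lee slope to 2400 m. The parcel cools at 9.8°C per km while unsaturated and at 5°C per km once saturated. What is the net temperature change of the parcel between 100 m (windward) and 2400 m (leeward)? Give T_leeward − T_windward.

100 → 2200 m (dry, 9.8°C/km): ΔT = -9.8 × 2.1 = -20.58°C → T = -3.08°C
2200 → 3800 m (saturated, 5°C/km): ΔT = -5 × 1.6 = -8°C → T = -11.08°C
3800 → 2400 m (dry descent, 9.8°C/km): ΔT = +9.8 × 1.4 = +13.72°C → T = 2.64°C
Net change vs windward start: 2.64 − 17.5 = -14.86°C

-14.86°C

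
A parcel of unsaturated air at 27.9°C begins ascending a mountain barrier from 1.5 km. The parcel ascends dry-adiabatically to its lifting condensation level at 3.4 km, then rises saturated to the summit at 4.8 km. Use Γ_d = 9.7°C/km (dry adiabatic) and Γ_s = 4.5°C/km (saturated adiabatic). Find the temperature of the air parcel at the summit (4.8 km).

1500–3400 m, dry: Δz = 1.9 km ⇒ ΔT = -18.43°C; T = 9.47°C
3400–4800 m, saturated: Δz = 1.4 km ⇒ ΔT = -6.3°C; T = 3.17°C

3.17°C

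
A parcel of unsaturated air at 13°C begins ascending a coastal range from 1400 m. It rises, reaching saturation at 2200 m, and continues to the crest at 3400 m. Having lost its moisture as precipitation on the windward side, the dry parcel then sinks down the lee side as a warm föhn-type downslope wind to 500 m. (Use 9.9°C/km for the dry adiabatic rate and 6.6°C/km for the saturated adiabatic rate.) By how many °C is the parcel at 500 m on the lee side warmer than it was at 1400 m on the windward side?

1400–2200 m, dry: Δz = 0.8 km ⇒ ΔT = -7.92°C; T = 5.08°C
2200–3400 m, saturated: Δz = 1.2 km ⇒ ΔT = -7.92°C; T = -2.84°C
3400–500 m, dry descent: Δz = 2.9 km ⇒ ΔT = +28.71°C; T = 25.87°C
Net change vs windward start: 25.87 − 13 = +12.87°C

+12.87°C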